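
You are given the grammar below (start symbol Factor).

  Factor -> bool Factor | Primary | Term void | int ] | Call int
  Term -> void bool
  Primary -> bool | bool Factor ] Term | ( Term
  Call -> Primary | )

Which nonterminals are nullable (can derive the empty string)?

No nonterminal has an empty production or an RHS whose symbols are all nullable.

{ } (none)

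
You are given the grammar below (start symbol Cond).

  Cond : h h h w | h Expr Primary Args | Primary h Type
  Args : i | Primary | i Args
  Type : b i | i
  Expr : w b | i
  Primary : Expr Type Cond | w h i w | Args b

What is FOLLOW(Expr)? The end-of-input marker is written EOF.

In Cond : h Expr Primary Args: add FIRST(Primary Args) = { i, w }.
In Primary : Expr Type Cond: add FIRST(Type Cond) = { b, i }.
Union: FOLLOW(Expr) = { b, i, w }.

{ b, i, w }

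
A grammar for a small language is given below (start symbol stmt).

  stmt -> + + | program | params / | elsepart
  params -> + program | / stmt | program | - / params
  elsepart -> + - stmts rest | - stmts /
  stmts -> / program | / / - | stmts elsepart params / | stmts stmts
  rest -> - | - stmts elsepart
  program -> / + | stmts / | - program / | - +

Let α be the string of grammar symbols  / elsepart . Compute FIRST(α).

{ / }

/ is a terminal; add {/} and stop.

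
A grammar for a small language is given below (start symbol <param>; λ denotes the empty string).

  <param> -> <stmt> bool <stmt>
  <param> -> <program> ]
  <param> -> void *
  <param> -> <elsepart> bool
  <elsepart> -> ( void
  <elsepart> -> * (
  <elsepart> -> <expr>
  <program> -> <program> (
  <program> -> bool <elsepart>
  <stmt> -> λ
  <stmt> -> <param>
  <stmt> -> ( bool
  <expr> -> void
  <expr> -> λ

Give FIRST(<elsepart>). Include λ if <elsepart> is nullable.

<elsepart> -> ( void contributes {(}.
<elsepart> -> * ( contributes {*}.
From <elsepart> -> <expr>: add FIRST(<expr>) = { void, λ } (including λ since <expr> is nullable).
Union: FIRST(<elsepart>) = { (, *, void, λ }.

{ (, *, void, λ }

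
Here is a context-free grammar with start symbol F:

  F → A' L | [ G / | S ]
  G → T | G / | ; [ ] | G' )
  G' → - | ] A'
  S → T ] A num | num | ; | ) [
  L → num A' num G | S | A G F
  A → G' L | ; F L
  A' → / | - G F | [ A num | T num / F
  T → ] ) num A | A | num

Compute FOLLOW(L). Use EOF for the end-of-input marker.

{ EOF, ), -, /, ;, [, ], num }

In F → A' L: L is at the end, add FOLLOW(F) = { EOF, ), -, /, ;, [, ], num }.
In A → G' L: L is at the end, add FOLLOW(A) = { EOF, ), -, /, ;, [, ], num }.
In A → ; F L: L is at the end, add FOLLOW(A) = { EOF, ), -, /, ;, [, ], num }.
Union: FOLLOW(L) = { EOF, ), -, /, ;, [, ], num }.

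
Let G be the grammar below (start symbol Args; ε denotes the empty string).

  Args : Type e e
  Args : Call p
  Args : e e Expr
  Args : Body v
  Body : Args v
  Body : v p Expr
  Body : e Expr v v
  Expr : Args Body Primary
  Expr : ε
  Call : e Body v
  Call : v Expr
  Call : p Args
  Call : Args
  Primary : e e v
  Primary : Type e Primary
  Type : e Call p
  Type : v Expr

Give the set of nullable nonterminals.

Directly nullable (have an ε-production): Expr.
No other nonterminal has a production whose RHS symbols are all nullable.

{ Expr }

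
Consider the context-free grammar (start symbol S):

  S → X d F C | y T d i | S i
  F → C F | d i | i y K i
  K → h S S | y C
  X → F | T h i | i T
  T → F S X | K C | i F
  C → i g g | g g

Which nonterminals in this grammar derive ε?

{ } (none)

No nonterminal has an empty production or an RHS whose symbols are all nullable.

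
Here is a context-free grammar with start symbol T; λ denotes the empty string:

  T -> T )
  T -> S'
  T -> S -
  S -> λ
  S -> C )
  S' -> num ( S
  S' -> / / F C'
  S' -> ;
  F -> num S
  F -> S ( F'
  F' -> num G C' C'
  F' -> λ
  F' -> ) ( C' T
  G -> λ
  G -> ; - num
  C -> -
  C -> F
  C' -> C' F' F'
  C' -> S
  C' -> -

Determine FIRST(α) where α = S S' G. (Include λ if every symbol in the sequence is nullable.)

{ (, -, /, ;, num }

Add FIRST(S)\{λ} = { (, -, num }; S is nullable, continue.
Add FIRST(S') = { /, ;, num }; S' is not nullable, stop.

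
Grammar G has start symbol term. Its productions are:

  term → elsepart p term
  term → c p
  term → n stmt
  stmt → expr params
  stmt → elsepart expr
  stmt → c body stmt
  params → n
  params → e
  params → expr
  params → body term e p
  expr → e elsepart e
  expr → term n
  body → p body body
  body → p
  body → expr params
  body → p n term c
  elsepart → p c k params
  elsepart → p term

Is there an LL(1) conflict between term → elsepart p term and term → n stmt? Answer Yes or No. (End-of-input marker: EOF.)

FIRST(elsepart p term) = { p } and FIRST(n stmt) = { n }.
The FIRST sets are disjoint and neither alternative is nullable — no conflict.

No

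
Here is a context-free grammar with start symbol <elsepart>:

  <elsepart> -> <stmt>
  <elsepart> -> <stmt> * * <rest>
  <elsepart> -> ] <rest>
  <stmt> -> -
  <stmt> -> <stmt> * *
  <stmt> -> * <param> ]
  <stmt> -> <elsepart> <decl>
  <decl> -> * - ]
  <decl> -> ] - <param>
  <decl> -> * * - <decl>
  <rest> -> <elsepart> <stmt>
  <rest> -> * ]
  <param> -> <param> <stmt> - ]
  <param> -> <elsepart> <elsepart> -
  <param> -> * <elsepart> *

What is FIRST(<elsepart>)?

{ *, -, ] }

From <elsepart> -> <stmt>: add FIRST(<stmt>) = { *, -, ] }.
From <elsepart> -> <stmt> * * <rest>: add FIRST(<stmt>) = { *, -, ] }.
<elsepart> -> ] <rest> contributes {]}.
Union: FIRST(<elsepart>) = { *, -, ] }.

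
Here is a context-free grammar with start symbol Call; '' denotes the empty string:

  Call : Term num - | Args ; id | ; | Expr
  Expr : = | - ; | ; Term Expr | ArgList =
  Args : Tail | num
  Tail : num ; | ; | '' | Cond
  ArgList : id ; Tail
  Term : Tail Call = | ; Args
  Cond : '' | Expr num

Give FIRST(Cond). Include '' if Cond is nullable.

Cond : '' contributes ''.
From Cond : Expr num: add FIRST(Expr) = { -, ;, =, id }.
Union: FIRST(Cond) = { -, ;, =, id, '' }.

{ -, ;, =, id, '' }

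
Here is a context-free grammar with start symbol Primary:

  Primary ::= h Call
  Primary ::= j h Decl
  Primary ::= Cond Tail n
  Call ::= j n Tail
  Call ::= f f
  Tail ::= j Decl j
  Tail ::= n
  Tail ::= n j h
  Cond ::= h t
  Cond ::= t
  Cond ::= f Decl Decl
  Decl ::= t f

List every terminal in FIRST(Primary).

{ f, h, j, t }

Primary ::= h Call contributes {h}.
Primary ::= j h Decl contributes {j}.
From Primary ::= Cond Tail n: add FIRST(Cond) = { f, h, t }.
Union: FIRST(Primary) = { f, h, j, t }.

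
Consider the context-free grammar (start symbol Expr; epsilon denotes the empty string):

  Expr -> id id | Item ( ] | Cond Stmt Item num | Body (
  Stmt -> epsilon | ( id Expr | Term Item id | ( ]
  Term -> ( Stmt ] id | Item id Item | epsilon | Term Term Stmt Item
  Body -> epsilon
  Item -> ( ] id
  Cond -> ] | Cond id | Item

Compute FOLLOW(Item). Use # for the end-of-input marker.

In Expr -> Item ( ]: add FIRST(( ]) = { ( }.
In Expr -> Cond Stmt Item num: add FIRST(num) = { num }.
In Stmt -> Term Item id: add FIRST(id) = { id }.
In Term -> Item id Item: add FIRST(id Item) = { id }.
In Term -> Item id Item: Item is at the end, add FOLLOW(Term) = { ( }.
In Term -> Term Term Stmt Item: Item is at the end, add FOLLOW(Term) = { ( }.
In Cond -> Item: Item is at the end, add FOLLOW(Cond) = { (, id }.
Union: FOLLOW(Item) = { (, id, num }.

{ (, id, num }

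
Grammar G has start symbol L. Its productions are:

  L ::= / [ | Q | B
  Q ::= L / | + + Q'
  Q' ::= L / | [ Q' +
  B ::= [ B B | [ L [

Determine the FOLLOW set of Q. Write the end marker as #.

In L ::= Q: Q is at the end, add FOLLOW(L) = { #, /, [ }.
Union: FOLLOW(Q) = { #, /, [ }.

{ #, /, [ }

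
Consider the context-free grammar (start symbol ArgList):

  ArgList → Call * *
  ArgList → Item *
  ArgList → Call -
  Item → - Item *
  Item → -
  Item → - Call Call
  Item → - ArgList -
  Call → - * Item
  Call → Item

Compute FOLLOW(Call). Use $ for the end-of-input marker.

In ArgList → Call * *: add FIRST(* *) = { * }.
In ArgList → Call -: add FIRST(-) = { - }.
In Item → - Call Call: add FIRST(Call) = { - }.
In Item → - Call Call: Call is at the end, add FOLLOW(Item) = { *, - }.
Union: FOLLOW(Call) = { *, - }.

{ *, - }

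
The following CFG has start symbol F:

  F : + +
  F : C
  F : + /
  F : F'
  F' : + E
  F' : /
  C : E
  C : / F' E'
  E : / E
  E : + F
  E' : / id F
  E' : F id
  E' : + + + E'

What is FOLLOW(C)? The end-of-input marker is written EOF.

{ EOF, +, /, id }

In F : C: C is at the end, add FOLLOW(F) = { EOF, +, /, id }.
Union: FOLLOW(C) = { EOF, +, /, id }.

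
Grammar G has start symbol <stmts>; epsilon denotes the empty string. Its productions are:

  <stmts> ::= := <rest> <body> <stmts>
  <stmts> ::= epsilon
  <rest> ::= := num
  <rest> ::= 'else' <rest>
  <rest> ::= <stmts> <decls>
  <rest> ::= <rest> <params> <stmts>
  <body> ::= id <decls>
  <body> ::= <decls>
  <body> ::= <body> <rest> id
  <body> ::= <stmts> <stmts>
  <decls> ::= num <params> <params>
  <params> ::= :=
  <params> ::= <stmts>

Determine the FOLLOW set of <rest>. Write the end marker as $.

{ $, 'else', :=, id, num }

In <stmts> ::= := <rest> <body> <stmts>: add FIRST(<body> <stmts>)\{epsilon} = { 'else', :=, id, num }.
  Since <body> <stmts> is nullable, also add FOLLOW(<stmts>) = { $, 'else', :=, id, num }.
In <rest> ::= 'else' <rest>: <rest> is at the end, add FOLLOW(<rest>) = { $, 'else', :=, id, num }.
In <rest> ::= <rest> <params> <stmts>: add FIRST(<params> <stmts>)\{epsilon} = { := }.
  Since <params> <stmts> is nullable, also add FOLLOW(<rest>) = { $, 'else', :=, id, num }.
In <body> ::= <body> <rest> id: add FIRST(id) = { id }.
Union: FOLLOW(<rest>) = { $, 'else', :=, id, num }.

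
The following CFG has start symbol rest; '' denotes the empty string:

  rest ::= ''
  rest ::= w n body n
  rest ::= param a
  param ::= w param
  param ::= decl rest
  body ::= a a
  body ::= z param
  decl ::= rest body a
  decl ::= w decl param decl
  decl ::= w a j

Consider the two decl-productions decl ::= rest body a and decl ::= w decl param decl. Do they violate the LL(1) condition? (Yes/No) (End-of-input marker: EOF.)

Yes

FIRST(rest body a) = { a, w, z } and FIRST(w decl param decl) = { w }.
Both contain w, so the two alternatives are not disjoint — LL(1) conflict.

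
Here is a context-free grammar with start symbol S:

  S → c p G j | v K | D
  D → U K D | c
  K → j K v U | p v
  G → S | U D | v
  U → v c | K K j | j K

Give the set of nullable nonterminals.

No nonterminal has an empty production or an RHS whose symbols are all nullable.

{ } (none)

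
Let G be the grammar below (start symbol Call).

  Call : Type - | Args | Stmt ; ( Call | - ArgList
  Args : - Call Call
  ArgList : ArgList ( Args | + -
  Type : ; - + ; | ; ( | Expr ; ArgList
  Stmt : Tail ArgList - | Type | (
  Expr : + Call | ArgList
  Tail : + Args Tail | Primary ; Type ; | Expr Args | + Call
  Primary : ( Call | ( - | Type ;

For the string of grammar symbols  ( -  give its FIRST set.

{ ( }

( is a terminal; add {(} and stop.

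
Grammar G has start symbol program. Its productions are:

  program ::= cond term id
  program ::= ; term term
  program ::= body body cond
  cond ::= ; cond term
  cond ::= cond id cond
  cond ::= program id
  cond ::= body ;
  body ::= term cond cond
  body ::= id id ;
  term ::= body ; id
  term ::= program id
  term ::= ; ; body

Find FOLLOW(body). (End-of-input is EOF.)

{ EOF, ;, id }

In program ::= body body cond: add FIRST(body cond) = { ;, id }.
In program ::= body body cond: add FIRST(cond) = { ;, id }.
In cond ::= body ;: add FIRST(;) = { ; }.
In term ::= body ; id: add FIRST(; id) = { ; }.
In term ::= ; ; body: body is at the end, add FOLLOW(term) = { EOF, ;, id }.
Union: FOLLOW(body) = { EOF, ;, id }.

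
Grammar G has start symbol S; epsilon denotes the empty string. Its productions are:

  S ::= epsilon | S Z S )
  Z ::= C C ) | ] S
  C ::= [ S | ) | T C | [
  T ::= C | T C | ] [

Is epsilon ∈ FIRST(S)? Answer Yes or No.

S has an epsilon-production, so S ⇒ epsilon.

Yes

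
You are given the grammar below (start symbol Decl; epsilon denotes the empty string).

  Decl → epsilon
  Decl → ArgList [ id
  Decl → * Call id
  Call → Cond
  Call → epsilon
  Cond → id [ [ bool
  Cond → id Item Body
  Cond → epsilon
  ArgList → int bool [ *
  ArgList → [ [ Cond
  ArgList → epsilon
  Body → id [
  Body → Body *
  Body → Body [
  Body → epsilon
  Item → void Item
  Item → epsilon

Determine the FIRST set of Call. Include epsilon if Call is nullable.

{ id, epsilon }

From Call → Cond: add FIRST(Cond) = { id, epsilon } (including epsilon since Cond is nullable).
Call → epsilon contributes epsilon.
Union: FIRST(Call) = { id, epsilon }.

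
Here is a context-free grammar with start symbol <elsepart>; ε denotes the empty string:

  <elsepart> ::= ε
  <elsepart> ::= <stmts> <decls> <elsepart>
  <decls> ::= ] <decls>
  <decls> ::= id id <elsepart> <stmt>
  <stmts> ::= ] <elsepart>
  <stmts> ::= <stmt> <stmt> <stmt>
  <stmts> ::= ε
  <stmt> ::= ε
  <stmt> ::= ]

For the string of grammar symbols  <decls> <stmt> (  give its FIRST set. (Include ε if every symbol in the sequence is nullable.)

Add FIRST(<decls>) = { ], id }; <decls> is not nullable, stop.

{ ], id }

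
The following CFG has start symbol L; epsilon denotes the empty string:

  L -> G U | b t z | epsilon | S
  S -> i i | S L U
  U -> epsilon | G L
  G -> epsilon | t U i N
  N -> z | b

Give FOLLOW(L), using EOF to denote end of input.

L is the start symbol, so EOF ∈ FOLLOW(L).
In S -> S L U: add FIRST(U)\{epsilon} = { b, i, t }.
  Since U is nullable, also add FOLLOW(S) = { EOF, b, i, t }.
In U -> G L: L is at the end, add FOLLOW(U) = { EOF, b, i, t }.
Union: FOLLOW(L) = { EOF, b, i, t }.

{ EOF, b, i, t }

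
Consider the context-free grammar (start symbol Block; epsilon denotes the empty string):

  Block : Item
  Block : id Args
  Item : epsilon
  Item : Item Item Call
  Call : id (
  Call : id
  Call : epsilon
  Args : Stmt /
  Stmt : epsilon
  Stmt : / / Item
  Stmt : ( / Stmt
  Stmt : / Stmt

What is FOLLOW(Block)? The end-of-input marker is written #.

{ # }

Block is the start symbol, so # ∈ FOLLOW(Block).
Union: FOLLOW(Block) = { # }.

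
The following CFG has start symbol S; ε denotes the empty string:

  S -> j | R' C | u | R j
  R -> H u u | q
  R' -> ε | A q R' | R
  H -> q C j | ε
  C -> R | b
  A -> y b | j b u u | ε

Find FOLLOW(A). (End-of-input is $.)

{ q }

In R' -> A q R': add FIRST(q R') = { q }.
Union: FOLLOW(A) = { q }.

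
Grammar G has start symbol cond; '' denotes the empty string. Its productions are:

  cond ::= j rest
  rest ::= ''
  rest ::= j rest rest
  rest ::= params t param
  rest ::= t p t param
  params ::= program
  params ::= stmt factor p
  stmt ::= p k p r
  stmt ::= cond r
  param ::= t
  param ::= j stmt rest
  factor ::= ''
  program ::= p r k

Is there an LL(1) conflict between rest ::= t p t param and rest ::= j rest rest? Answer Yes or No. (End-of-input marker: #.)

No

FIRST(t p t param) = { t } and FIRST(j rest rest) = { j }.
The FIRST sets are disjoint and neither alternative is nullable — no conflict.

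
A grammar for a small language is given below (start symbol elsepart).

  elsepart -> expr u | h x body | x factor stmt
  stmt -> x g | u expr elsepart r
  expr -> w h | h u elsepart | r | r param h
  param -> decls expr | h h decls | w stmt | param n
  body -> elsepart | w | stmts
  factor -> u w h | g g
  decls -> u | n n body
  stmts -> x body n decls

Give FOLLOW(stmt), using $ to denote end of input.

{ $, h, n, r, u, w, x }

In elsepart -> x factor stmt: stmt is at the end, add FOLLOW(elsepart) = { $, h, n, r, u, w, x }.
In param -> w stmt: stmt is at the end, add FOLLOW(param) = { h, n }.
Union: FOLLOW(stmt) = { $, h, n, r, u, w, x }.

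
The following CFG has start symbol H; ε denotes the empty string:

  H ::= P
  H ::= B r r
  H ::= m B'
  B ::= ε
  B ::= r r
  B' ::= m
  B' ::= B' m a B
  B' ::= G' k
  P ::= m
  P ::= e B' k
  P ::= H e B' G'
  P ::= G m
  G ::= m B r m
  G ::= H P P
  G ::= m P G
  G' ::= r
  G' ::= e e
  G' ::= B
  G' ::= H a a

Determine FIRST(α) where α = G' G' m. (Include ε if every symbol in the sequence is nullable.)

Add FIRST(G')\{ε} = { e, m, r }; G' is nullable, continue.
Add FIRST(G')\{ε} = { e, m, r }; G' is nullable, continue.
m is a terminal; add {m} and stop.

{ e, m, r }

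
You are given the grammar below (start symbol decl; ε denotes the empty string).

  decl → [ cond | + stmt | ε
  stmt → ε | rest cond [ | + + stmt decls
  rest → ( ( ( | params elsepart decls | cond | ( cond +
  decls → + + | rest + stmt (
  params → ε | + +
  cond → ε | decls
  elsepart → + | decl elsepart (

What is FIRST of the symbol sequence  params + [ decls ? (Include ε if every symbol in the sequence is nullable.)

{ + }

Add FIRST(params)\{ε} = { + }; params is nullable, continue.
+ is a terminal; add {+} and stop.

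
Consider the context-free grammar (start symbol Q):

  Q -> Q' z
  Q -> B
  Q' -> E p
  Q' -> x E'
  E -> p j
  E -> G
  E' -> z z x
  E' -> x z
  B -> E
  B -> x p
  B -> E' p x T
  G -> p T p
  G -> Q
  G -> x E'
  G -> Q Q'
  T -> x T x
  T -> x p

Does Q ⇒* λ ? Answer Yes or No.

No

No nonterminal in this grammar is nullable.
No production of Q has an RHS whose symbols are all nullable, so Q is not nullable.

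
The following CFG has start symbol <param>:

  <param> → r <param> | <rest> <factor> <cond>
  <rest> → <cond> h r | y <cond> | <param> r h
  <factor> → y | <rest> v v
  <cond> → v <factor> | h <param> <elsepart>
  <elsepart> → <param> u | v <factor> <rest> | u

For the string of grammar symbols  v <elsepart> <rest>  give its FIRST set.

v is a terminal; add {v} and stop.

{ v }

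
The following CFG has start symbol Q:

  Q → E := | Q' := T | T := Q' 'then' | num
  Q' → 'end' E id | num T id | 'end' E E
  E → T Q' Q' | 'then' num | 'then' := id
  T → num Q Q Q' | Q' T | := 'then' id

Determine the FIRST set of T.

T → num Q Q Q' contributes {num}.
From T → Q' T: add FIRST(Q') = { 'end', num }.
T → := 'then' id contributes {:=}.
Union: FIRST(T) = { 'end', :=, num }.

{ 'end', :=, num }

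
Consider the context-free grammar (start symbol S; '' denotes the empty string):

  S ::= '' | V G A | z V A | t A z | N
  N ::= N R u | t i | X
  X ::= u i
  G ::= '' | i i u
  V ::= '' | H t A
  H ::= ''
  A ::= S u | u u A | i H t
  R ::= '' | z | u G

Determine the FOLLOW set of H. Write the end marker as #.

{ t }

In V ::= H t A: add FIRST(t A) = { t }.
In A ::= i H t: add FIRST(t) = { t }.
Union: FOLLOW(H) = { t }.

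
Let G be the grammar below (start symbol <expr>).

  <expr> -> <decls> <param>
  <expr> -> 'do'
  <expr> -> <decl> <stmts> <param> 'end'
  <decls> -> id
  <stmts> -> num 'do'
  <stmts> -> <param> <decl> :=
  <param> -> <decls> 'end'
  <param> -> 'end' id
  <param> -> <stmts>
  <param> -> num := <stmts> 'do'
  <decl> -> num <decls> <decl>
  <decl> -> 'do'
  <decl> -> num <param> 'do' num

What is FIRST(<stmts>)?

<stmts> -> num 'do' contributes {num}.
From <stmts> -> <param> <decl> :=: add FIRST(<param>) = { 'end', id, num }.
Union: FIRST(<stmts>) = { 'end', id, num }.

{ 'end', id, num }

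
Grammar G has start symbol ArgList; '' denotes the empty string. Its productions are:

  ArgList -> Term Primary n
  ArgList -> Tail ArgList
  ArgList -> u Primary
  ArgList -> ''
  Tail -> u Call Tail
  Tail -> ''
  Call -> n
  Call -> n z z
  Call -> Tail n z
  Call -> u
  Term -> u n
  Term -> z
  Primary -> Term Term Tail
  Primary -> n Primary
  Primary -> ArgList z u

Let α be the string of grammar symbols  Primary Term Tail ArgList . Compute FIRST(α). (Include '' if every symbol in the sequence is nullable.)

{ n, u, z }

Add FIRST(Primary) = { n, u, z }; Primary is not nullable, stop.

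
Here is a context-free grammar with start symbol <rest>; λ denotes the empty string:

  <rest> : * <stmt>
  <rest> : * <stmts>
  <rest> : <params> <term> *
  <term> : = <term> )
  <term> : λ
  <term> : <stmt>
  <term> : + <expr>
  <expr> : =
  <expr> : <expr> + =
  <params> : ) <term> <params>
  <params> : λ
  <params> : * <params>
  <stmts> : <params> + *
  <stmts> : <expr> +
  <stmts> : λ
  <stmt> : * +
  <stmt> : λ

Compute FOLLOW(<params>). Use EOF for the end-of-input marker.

{ *, +, = }

In <rest> : <params> <term> *: add FIRST(<term> *) = { *, +, = }.
In <params> : ) <term> <params>: <params> is at the end, add FOLLOW(<params>) = { *, +, = }.
In <params> : * <params>: <params> is at the end, add FOLLOW(<params>) = { *, +, = }.
In <stmts> : <params> + *: add FIRST(+ *) = { + }.
Union: FOLLOW(<params>) = { *, +, = }.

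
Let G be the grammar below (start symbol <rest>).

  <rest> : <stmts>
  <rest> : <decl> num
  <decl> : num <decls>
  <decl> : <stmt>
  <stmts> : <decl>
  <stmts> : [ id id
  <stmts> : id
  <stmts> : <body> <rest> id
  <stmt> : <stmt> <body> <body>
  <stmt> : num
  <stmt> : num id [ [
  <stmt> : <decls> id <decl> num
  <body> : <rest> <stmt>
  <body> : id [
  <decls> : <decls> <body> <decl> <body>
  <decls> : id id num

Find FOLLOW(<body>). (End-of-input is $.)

{ $, [, id, num }

In <stmts> : <body> <rest> id: add FIRST(<rest> id) = { [, id, num }.
In <stmt> : <stmt> <body> <body>: add FIRST(<body>) = { [, id, num }.
In <stmt> : <stmt> <body> <body>: <body> is at the end, add FOLLOW(<stmt>) = { $, [, id, num }.
In <decls> : <decls> <body> <decl> <body>: add FIRST(<decl> <body>) = { id, num }.
In <decls> : <decls> <body> <decl> <body>: <body> is at the end, add FOLLOW(<decls>) = { $, [, id, num }.
Union: FOLLOW(<body>) = { $, [, id, num }.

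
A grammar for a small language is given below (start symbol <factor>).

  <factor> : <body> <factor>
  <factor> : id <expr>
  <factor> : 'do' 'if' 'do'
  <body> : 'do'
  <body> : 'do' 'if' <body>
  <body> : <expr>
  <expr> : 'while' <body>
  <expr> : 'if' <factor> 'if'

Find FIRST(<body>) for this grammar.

<body> : 'do' contributes {'do'}.
<body> : 'do' 'if' <body> contributes {'do'}.
From <body> : <expr>: add FIRST(<expr>) = { 'if', 'while' }.
Union: FIRST(<body>) = { 'do', 'if', 'while' }.

{ 'do', 'if', 'while' }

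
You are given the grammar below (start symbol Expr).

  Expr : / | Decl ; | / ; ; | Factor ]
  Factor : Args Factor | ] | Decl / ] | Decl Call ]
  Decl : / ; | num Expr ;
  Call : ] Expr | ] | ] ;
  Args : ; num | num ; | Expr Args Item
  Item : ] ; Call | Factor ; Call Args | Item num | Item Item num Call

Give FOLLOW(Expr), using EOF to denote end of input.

Expr is the start symbol, so EOF ∈ FOLLOW(Expr).
In Decl : num Expr ;: add FIRST(;) = { ; }.
In Call : ] Expr: Expr is at the end, add FOLLOW(Call) = { /, ;, ], num }.
In Args : Expr Args Item: add FIRST(Args Item) = { /, ;, ], num }.
Union: FOLLOW(Expr) = { EOF, /, ;, ], num }.

{ EOF, /, ;, ], num }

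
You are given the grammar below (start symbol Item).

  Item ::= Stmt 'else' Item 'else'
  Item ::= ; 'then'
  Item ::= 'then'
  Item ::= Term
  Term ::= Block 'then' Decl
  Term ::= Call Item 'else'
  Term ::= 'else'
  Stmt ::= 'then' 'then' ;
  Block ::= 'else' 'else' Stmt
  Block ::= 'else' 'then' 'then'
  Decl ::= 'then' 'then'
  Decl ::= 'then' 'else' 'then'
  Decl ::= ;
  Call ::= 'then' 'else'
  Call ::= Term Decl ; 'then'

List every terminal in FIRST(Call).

Call ::= 'then' 'else' contributes {'then'}.
From Call ::= Term Decl ; 'then': add FIRST(Term) = { 'else', 'then' }.
Union: FIRST(Call) = { 'else', 'then' }.

{ 'else', 'then' }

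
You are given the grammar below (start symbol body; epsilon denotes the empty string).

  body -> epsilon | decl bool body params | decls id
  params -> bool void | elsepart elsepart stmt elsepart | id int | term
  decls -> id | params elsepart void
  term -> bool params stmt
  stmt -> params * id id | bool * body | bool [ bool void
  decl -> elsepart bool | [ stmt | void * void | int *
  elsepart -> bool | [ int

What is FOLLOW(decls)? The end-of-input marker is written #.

{ id }

In body -> decls id: add FIRST(id) = { id }.
Union: FOLLOW(decls) = { id }.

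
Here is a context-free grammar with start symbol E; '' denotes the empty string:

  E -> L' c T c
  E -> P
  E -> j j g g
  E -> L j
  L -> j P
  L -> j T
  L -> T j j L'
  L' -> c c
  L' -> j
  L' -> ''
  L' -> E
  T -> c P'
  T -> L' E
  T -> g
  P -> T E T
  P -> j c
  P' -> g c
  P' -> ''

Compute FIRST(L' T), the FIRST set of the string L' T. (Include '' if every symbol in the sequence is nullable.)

{ c, g, j }

Add FIRST(L')\{''} = { c, g, j }; L' is nullable, continue.
Add FIRST(T) = { c, g, j }; T is not nullable, stop.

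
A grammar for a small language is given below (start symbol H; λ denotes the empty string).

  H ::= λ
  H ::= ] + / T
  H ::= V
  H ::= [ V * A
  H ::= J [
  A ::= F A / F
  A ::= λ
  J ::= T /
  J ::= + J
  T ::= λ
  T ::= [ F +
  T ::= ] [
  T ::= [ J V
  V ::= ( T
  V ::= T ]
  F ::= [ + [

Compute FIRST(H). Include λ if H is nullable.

H ::= λ contributes λ.
H ::= ] + / T contributes {]}.
From H ::= V: add FIRST(V) = { (, [, ] }.
H ::= [ V * A contributes {[}.
From H ::= J [: add FIRST(J) = { +, /, [, ] }.
Union: FIRST(H) = { (, +, /, [, ], λ }.

{ (, +, /, [, ], λ }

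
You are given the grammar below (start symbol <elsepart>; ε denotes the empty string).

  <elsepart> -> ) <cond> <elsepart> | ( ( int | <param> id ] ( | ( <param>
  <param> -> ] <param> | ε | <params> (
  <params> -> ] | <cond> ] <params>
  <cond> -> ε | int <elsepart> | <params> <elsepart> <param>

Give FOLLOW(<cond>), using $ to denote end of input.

{ (, ), ], id, int }

In <elsepart> -> ) <cond> <elsepart>: add FIRST(<elsepart>) = { (, ), ], id, int }.
In <params> -> <cond> ] <params>: add FIRST(] <params>) = { ] }.
Union: FOLLOW(<cond>) = { (, ), ], id, int }.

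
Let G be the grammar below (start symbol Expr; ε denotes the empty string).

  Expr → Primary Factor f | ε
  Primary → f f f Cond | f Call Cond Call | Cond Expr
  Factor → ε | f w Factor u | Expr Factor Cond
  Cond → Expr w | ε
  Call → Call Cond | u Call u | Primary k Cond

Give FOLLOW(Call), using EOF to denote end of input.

In Primary → f Call Cond Call: add FIRST(Cond Call) = { f, k, u, w }.
In Primary → f Call Cond Call: Call is at the end, add FOLLOW(Primary) = { f, k, w }.
In Call → Call Cond: add FIRST(Cond)\{ε} = { f, w }.
  Since Cond is nullable, also add FOLLOW(Call) = { f, k, u, w }.
In Call → u Call u: add FIRST(u) = { u }.
Union: FOLLOW(Call) = { f, k, u, w }.

{ f, k, u, w }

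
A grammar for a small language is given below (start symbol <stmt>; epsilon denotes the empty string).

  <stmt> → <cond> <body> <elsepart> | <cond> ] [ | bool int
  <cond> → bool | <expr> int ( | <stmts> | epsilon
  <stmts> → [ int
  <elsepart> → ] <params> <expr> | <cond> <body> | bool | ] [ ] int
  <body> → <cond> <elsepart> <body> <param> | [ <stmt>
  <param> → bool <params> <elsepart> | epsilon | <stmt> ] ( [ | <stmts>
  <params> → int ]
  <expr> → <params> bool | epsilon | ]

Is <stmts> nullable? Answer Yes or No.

Nullable nonterminals: <cond>, <expr>, <param>.
No production of <stmts> has an RHS whose symbols are all nullable, so <stmts> is not nullable.

No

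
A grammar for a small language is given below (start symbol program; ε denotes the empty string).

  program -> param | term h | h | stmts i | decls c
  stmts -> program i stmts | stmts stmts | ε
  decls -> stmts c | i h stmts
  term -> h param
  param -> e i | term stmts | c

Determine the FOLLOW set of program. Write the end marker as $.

program is the start symbol, so $ ∈ FOLLOW(program).
In stmts -> program i stmts: add FIRST(i stmts) = { i }.
Union: FOLLOW(program) = { $, i }.

{ $, i }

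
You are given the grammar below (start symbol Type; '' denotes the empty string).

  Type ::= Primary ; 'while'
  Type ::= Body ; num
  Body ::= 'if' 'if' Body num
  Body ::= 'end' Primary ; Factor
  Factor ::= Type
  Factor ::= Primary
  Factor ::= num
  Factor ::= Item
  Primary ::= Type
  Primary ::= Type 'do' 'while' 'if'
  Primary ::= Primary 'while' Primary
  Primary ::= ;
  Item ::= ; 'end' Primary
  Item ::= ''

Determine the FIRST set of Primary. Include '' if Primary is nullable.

{ 'end', 'if', ; }

From Primary ::= Type: add FIRST(Type) = { 'end', 'if', ; }.
From Primary ::= Type 'do' 'while' 'if': add FIRST(Type) = { 'end', 'if', ; }.
From Primary ::= Primary 'while' Primary: add FIRST(Primary) = { 'end', 'if', ; }.
Primary ::= ; contributes {;}.
Union: FIRST(Primary) = { 'end', 'if', ; }.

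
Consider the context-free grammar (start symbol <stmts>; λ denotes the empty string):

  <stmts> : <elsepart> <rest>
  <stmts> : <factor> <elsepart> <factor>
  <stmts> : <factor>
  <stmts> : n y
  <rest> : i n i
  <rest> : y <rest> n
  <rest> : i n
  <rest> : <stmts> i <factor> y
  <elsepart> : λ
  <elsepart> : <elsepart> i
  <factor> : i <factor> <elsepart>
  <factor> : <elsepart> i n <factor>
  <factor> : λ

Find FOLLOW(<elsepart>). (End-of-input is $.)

{ $, i, n, y }

In <stmts> : <elsepart> <rest>: add FIRST(<rest>) = { i, n, y }.
In <stmts> : <factor> <elsepart> <factor>: add FIRST(<factor>)\{λ} = { i }.
  Since <factor> is nullable, also add FOLLOW(<stmts>) = { $, i }.
In <elsepart> : <elsepart> i: add FIRST(i) = { i }.
In <factor> : i <factor> <elsepart>: <elsepart> is at the end, add FOLLOW(<factor>) = { $, i, y }.
In <factor> : <elsepart> i n <factor>: add FIRST(i n <factor>) = { i }.
Union: FOLLOW(<elsepart>) = { $, i, n, y }.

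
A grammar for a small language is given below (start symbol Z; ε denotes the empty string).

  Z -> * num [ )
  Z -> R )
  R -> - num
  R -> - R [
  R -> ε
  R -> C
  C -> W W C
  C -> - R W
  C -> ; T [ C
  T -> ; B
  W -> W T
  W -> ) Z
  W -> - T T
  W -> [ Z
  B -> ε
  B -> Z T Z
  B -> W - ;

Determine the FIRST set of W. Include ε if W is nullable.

From W -> W T: add FIRST(W) = { ), -, [ }.
W -> ) Z contributes {)}.
W -> - T T contributes {-}.
W -> [ Z contributes {[}.
Union: FIRST(W) = { ), -, [ }.

{ ), -, [ }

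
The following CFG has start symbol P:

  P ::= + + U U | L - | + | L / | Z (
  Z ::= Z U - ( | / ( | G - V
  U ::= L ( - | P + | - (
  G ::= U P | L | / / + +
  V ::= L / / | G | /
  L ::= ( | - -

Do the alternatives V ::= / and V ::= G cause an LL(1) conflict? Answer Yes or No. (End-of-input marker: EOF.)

Yes

FIRST(/) = { / } and FIRST(G) = { (, +, -, / }.
Both contain /, so the two alternatives are not disjoint — LL(1) conflict.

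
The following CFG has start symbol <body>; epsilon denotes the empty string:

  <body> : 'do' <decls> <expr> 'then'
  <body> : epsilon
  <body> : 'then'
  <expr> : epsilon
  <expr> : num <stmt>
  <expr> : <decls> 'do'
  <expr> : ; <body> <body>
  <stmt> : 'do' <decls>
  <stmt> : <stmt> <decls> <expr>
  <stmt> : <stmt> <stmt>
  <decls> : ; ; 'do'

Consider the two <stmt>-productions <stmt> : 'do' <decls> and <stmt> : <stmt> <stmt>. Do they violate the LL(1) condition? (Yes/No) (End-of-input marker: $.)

FIRST('do' <decls>) = { 'do' } and FIRST(<stmt> <stmt>) = { 'do' }.
Both contain 'do', so the two alternatives are not disjoint — LL(1) conflict.

Yes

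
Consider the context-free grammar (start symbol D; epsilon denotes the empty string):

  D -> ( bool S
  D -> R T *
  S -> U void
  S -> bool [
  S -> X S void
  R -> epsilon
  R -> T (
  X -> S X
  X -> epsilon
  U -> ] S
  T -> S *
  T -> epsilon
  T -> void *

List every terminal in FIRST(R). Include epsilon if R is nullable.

R -> epsilon contributes epsilon.
From R -> T (: T nullable, take FIRST(T) ∪ {(} = { (, ], bool, void }.
Union: FIRST(R) = { (, ], bool, void, epsilon }.

{ (, ], bool, void, epsilon }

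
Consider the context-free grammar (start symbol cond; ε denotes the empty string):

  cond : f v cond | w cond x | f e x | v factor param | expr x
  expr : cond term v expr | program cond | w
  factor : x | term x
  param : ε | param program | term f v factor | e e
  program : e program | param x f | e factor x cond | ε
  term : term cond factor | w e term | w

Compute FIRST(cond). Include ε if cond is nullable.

{ e, f, v, w, x }

cond : f v cond contributes {f}.
cond : w cond x contributes {w}.
cond : f e x contributes {f}.
cond : v factor param contributes {v}.
From cond : expr x: add FIRST(expr) = { e, f, v, w, x }.
Union: FIRST(cond) = { e, f, v, w, x }.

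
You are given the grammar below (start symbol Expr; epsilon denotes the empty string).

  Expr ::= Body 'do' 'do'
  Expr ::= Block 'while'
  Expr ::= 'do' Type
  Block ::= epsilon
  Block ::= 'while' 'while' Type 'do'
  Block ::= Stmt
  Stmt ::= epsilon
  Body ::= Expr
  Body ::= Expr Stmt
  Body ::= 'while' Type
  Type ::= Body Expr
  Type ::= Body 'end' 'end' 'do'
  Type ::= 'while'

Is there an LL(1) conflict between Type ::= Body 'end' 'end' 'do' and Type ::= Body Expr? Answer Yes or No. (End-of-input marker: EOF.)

Yes

FIRST(Body 'end' 'end' 'do') = { 'do', 'while' } and FIRST(Body Expr) = { 'do', 'while' }.
Both contain 'do', so the two alternatives are not disjoint — LL(1) conflict.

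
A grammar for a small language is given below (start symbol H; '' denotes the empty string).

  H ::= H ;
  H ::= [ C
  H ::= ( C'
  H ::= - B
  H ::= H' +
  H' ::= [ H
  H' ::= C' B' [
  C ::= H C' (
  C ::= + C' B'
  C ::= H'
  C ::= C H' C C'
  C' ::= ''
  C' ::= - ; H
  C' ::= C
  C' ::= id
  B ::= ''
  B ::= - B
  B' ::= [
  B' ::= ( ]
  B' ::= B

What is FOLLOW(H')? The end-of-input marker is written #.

{ #, (, +, -, ;, [, id }

In H ::= H' +: add FIRST(+) = { + }.
In C ::= H': H' is at the end, add FOLLOW(C) = { #, (, +, -, ;, [, id }.
In C ::= C H' C C': add FIRST(C C') = { (, +, -, [, id }.
Union: FOLLOW(H') = { #, (, +, -, ;, [, id }.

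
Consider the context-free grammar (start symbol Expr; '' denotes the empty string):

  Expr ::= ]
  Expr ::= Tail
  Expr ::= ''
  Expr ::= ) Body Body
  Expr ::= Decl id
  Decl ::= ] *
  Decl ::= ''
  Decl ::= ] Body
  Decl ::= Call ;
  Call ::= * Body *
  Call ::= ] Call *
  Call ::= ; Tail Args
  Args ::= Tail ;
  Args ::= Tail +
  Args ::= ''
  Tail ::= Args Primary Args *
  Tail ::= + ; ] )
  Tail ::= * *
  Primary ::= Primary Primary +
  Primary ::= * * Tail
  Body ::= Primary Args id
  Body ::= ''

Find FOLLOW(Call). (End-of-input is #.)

{ *, ; }

In Decl ::= Call ;: add FIRST(;) = { ; }.
In Call ::= ] Call *: add FIRST(*) = { * }.
Union: FOLLOW(Call) = { *, ; }.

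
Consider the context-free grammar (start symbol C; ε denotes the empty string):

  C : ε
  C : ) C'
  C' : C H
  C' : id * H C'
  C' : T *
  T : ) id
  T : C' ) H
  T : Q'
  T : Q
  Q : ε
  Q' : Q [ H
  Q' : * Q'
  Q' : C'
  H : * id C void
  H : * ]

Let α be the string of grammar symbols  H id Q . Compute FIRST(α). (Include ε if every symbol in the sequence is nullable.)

Add FIRST(H) = { * }; H is not nullable, stop.

{ * }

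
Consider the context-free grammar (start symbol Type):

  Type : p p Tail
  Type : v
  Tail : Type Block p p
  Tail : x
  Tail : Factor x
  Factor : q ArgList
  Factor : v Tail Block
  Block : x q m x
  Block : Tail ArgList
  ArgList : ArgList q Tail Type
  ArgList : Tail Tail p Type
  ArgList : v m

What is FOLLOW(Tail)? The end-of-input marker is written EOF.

{ EOF, p, q, v, x }

In Type : p p Tail: Tail is at the end, add FOLLOW(Type) = { EOF, p, q, v, x }.
In Factor : v Tail Block: add FIRST(Block) = { p, q, v, x }.
In Block : Tail ArgList: add FIRST(ArgList) = { p, q, v, x }.
In ArgList : ArgList q Tail Type: add FIRST(Type) = { p, v }.
In ArgList : Tail Tail p Type: add FIRST(Tail p Type) = { p, q, v, x }.
In ArgList : Tail Tail p Type: add FIRST(p Type) = { p }.
Union: FOLLOW(Tail) = { EOF, p, q, v, x }.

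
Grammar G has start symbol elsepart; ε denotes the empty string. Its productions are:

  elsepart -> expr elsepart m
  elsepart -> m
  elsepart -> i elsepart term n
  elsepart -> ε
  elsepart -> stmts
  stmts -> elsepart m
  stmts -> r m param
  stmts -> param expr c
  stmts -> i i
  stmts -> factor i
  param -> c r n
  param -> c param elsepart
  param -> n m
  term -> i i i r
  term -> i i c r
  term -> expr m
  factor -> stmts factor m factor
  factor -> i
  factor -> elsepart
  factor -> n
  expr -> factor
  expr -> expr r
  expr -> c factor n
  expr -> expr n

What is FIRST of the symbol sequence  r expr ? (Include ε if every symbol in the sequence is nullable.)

r is a terminal; add {r} and stop.

{ r }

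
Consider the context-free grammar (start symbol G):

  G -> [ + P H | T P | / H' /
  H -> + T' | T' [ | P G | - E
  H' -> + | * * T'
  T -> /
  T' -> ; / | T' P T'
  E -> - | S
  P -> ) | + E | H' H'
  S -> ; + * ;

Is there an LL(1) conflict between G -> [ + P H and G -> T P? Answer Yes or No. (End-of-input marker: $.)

FIRST([ + P H) = { [ } and FIRST(T P) = { / }.
The FIRST sets are disjoint and neither alternative is nullable — no conflict.

No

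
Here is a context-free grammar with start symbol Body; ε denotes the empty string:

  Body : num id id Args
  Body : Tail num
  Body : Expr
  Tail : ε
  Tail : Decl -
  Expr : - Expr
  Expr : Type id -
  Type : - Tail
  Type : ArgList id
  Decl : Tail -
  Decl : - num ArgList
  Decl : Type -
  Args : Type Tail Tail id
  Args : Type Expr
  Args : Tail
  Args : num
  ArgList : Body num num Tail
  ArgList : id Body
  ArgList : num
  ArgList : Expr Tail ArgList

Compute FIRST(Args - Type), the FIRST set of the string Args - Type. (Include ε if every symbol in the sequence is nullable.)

{ -, id, num }

Add FIRST(Args)\{ε} = { -, id, num }; Args is nullable, continue.
- is a terminal; add {-} and stop.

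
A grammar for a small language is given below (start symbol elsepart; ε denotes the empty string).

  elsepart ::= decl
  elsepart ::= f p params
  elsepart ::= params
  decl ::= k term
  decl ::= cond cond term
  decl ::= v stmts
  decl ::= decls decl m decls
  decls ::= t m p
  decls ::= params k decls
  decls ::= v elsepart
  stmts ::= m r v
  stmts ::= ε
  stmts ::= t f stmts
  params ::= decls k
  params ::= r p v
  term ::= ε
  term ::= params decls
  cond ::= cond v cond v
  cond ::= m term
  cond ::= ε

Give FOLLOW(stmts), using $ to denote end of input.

{ $, k, m, r, t, v }

In decl ::= v stmts: stmts is at the end, add FOLLOW(decl) = { $, k, m, r, t, v }.
In stmts ::= t f stmts: stmts is at the end, add FOLLOW(stmts) = { $, k, m, r, t, v }.
Union: FOLLOW(stmts) = { $, k, m, r, t, v }.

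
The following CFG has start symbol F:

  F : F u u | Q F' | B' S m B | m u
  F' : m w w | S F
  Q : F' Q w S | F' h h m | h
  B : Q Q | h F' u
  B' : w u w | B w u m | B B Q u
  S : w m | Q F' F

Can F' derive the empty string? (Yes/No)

No nonterminal in this grammar is nullable.
No production of F' has an RHS whose symbols are all nullable, so F' is not nullable.

No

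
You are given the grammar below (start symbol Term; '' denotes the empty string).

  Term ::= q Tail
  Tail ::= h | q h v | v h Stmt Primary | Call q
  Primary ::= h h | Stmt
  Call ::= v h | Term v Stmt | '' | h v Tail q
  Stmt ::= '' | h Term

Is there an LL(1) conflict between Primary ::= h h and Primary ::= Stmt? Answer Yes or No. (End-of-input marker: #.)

Yes

FIRST(h h) = { h } and FIRST(Stmt) = { h, '' }.
Both contain h, so the two alternatives are not disjoint — LL(1) conflict.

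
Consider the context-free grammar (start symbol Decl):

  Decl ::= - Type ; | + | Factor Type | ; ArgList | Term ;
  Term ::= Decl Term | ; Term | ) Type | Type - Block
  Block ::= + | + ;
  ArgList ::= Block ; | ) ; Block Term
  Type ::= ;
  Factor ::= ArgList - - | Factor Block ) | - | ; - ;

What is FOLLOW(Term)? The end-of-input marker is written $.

In Decl ::= Term ;: add FIRST(;) = { ; }.
In Term ::= Decl Term: Term is at the end, add FOLLOW(Term) = { $, ), +, -, ; }.
In Term ::= ; Term: Term is at the end, add FOLLOW(Term) = { $, ), +, -, ; }.
In ArgList ::= ) ; Block Term: Term is at the end, add FOLLOW(ArgList) = { $, ), +, -, ; }.
Union: FOLLOW(Term) = { $, ), +, -, ; }.

{ $, ), +, -, ; }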